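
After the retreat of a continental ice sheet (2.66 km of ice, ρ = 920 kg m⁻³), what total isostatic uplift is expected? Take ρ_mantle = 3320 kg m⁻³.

0.737 km

Removing the load lets mantle flow back in; uplift u satisfies ρ_ice t = ρ_m u.
u = t ρ_ice/ρ_m = 2.66 km × 920/3320 = 0.737 km.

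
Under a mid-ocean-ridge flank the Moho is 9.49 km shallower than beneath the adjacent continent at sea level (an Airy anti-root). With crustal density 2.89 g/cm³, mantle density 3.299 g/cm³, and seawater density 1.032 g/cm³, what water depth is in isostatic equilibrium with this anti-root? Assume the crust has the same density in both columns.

Replacing a thickness d of crust by seawater at the top must be balanced by replacing crust with mantle at the base: d (ρ_c − ρ_w) = a (ρ_m − ρ_c).
d = a (ρ_m − ρ_c)/(ρ_c − ρ_w) = 9.49 km × 0.409/1.858 = 2.09 km.

2.09 km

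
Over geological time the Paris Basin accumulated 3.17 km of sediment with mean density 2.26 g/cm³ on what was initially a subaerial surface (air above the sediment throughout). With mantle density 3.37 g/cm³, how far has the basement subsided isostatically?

2.13 km

Subaerial load: s = t ρ_sed / ρ_m = 3.17 km × 2.26/3.37 = 2.13 km.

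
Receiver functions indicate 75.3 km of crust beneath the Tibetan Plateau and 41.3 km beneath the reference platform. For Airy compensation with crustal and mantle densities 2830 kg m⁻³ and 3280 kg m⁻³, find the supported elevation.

4.66 km

Excess crust Δ = 75.3 km − 41.3 km = 34 km, split between elevation h and root r with h + r = Δ.
Airy balance ρ_c h = (ρ_m − ρ_c) r gives r = h ρ_c/(ρ_m − ρ_c), so h (1 + ρ_c/(ρ_m − ρ_c)) = Δ, i.e. h = Δ (ρ_m − ρ_c)/ρ_m.
h = 34 km × 450/3280 = 4.66 km.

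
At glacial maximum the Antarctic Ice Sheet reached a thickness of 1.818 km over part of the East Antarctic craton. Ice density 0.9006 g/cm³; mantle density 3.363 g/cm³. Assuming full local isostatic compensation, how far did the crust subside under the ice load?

Balancing pressure at the compensation depth: the ice load ρ_ice t is balanced by mantle displaced below, ρ_m s.
s = t ρ_ice / ρ_m = 1.818 km × 0.9006/3.363 = 0.487 km.

0.487 km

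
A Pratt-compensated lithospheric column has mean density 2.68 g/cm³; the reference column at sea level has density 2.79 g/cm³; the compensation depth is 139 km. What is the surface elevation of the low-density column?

ρ_ref D = ρ (D + h) → h = D (ρ_ref − ρ)/ρ.
h = 139 km × (2.79 − 2.68)/2.68 = 5.71 km.

5.71 km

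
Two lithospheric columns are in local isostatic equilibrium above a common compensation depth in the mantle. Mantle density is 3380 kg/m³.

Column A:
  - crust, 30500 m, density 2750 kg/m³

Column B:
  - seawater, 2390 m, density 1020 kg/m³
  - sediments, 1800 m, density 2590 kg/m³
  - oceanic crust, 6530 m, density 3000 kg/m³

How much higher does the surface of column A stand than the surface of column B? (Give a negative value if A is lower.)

For any compensation level in the mantle, the mantle terms cancel and isostasy reduces to e = (Σt_A − Σt_B) − (Σ(ρt)_A − Σ(ρt)_B) / ρ_m.
Σt_A = 30500 m; Σt_B = 10720 m; Σ(ρt)_A = 83875000; Σ(ρt)_B = 26689800 (in m·kg/m³).
e = (30500 − 10720) − (83875000 − 26689800) / 3380 = 2860 m.

2860 m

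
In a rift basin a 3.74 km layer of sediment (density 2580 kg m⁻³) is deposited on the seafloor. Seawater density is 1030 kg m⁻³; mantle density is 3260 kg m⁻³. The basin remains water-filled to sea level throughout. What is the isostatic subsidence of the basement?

2.6 km

Submarine loading: the sediment displaces seawater, and the subsidence is in turn flooded, so s (ρ_m − ρ_w) = t (ρ_sed − ρ_w).
s = 3.74 km × (2580 − 1030) / (3260 − 1030) = 2.6 km.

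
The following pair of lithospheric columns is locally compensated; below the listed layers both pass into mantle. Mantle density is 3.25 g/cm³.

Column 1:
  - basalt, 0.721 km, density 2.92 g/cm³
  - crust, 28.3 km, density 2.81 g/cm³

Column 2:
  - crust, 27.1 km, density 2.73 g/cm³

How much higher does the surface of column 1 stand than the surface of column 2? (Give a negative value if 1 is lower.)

−0.431 km

For any compensation level in the mantle, the mantle terms cancel and isostasy reduces to e = (Σt_1 − Σt_2) − (Σ(ρt)_1 − Σ(ρt)_2) / ρ_m.
Σt_1 = 29.021 km; Σt_2 = 27.1 km; Σ(ρt)_1 = 81.62832; Σ(ρt)_2 = 73.983 (in km·g/cm³).
e = (29.021 − 27.1) − (81.62832 − 73.983) / 3.25 = −0.431 km.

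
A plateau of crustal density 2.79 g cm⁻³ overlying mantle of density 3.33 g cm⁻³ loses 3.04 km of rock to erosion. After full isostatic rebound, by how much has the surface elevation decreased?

Rebound u = e ρ_c/ρ_m = 3.04 km × 2.79/3.33 = 2.547 km.
Net surface drop = e − u = 3.04 km − 2.547 km = e (ρ_m − ρ_c)/ρ_m = 0.493 km.

0.493 km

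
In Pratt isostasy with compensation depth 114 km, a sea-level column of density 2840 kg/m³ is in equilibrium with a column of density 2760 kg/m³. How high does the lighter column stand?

ρ_ref D = ρ (D + h) → h = D (ρ_ref − ρ)/ρ.
h = 114 km × (2840 − 2760)/2760 = 3.3 km.

3.3 km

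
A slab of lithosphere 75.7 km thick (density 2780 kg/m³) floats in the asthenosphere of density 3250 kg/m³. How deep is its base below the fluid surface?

64.8 km

Draft d = t ρ_obj/ρ_fluid = 75.7 km × 2780/3250 = 64.8 km.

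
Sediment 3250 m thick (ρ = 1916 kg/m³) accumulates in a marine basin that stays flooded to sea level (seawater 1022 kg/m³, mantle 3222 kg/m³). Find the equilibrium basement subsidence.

Submarine loading: the sediment displaces seawater, and the subsidence is in turn flooded, so s (ρ_m − ρ_w) = t (ρ_sed − ρ_w).
s = 3250 m × (1916 − 1022) / (3222 − 1022) = 1320 m.

1320 m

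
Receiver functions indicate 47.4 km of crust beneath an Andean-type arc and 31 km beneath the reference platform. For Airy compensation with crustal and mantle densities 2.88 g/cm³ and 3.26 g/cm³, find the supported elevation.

Excess crust Δ = 47.4 km − 31 km = 16.4 km, split between elevation h and root r with h + r = Δ.
Airy balance ρ_c h = (ρ_m − ρ_c) r gives r = h ρ_c/(ρ_m − ρ_c), so h (1 + ρ_c/(ρ_m − ρ_c)) = Δ, i.e. h = Δ (ρ_m − ρ_c)/ρ_m.
h = 16.4 km × 0.38/3.26 = 1.91 km.

1.91 km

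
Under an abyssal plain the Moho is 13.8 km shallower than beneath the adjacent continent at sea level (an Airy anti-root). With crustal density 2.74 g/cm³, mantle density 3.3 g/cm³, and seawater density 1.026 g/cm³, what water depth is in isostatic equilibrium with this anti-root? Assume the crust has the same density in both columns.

Replacing a thickness d of crust by seawater at the top must be balanced by replacing crust with mantle at the base: d (ρ_c − ρ_w) = a (ρ_m − ρ_c).
d = a (ρ_m − ρ_c)/(ρ_c − ρ_w) = 13.8 km × 0.56/1.714 = 4.51 km.

4.51 km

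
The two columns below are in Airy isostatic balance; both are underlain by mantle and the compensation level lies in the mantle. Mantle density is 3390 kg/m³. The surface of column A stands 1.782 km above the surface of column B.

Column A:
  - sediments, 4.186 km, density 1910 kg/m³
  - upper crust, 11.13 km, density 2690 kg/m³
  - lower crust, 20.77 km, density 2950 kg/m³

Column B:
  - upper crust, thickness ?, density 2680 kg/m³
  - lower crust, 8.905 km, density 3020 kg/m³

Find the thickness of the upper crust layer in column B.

Take the compensation level at the base of the deeper column (depth z_c below the surface of column A) and equate Σ ρ_i t_i down to z_c; mantle fills any gap and the z_c terms cancel.
Column A: 4.186×1910 + 11.13×2690 + 20.77×2950 + (z_c − 36.086)×3390
Column B: 1.782×0 + x×2680 + 8.905×3020 + (z_c − 1.782 − 8.905 − x)×3390
The z_c×3390 term appears on both sides and cancels. Collect the known terms of each column as K = Σ(ρt)_known − 3390 × (depth of known layers): K_A = 99206.46 − 3390×36.086 = −23125.08; K_B = 26893.1 − 3390×(1.782 + 8.905) = −9335.83.
Balance: K_A = K_B − x×(3390 − 2680), so x = (K_B − K_A)/(3390 − 2680) = 13789.2/710 = 19.4 km.

19.4 km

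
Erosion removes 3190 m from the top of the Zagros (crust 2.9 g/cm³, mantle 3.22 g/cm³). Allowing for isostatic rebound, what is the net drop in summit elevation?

Rebound u = e ρ_c/ρ_m = 3190 m × 2.9/3.22 = 2873 m.
Net surface drop = e − u = 3190 m − 2873 m = e (ρ_m − ρ_c)/ρ_m = 317 m.

317 m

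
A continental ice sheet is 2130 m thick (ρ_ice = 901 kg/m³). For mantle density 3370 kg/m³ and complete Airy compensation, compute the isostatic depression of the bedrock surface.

569 m

Equating mass per unit area of the two columns: the ice load ρ_ice t is balanced by mantle displaced below, ρ_m s.
s = t ρ_ice / ρ_m = 2130 m × 901/3370 = 569 m.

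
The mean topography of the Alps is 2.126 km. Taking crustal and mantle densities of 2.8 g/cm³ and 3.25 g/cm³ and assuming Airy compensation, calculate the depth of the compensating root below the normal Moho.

In Airy isostatic equilibrium: the weight of the topography is balanced by the buoyancy of the root, ρ_c h = (ρ_m − ρ_c) r.
r = h · ρ_c / (ρ_m − ρ_c) = 2.126 km × 2.8 / (3.25 − 2.8) = 13.2 km.

13.2 km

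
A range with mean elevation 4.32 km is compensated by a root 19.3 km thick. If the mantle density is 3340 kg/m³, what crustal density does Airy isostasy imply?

ρ_c h = (ρ_m − ρ_c) r → ρ_c (h + r) = ρ_m r → ρ_c = ρ_m r / (h + r).
ρ_c = 3340 × 19.3 km / (4.32 km + 19.3 km) = 2730 kg/m³.

2730 kg/m³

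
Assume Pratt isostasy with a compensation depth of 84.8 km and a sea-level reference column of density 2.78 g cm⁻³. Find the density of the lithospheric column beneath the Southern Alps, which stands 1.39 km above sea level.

2.74 g cm⁻³

Pratt balance: ρ_ref D = ρ (D + h).
ρ = ρ_ref D/(D + h) = 2.78 × 84.8 km/(84.8 km + 1.39 km) = 2.74 g cm⁻³.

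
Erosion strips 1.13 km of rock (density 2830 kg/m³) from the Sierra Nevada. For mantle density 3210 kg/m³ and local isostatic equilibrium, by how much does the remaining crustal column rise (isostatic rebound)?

Unloading: uplift u = e ρ_c/ρ_m = 1.13 km × 2830/3210 = 0.996 km.

0.996 km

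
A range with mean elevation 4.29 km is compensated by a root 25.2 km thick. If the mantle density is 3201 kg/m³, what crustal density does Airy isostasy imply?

2740 kg/m³

ρ_c h = (ρ_m − ρ_c) r → ρ_c (h + r) = ρ_m r → ρ_c = ρ_m r / (h + r).
ρ_c = 3201 × 25.2 km / (4.29 km + 25.2 km) = 2740 kg/m³.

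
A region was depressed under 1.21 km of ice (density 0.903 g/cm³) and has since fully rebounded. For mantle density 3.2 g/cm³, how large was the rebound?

0.341 km

Removing the load lets mantle flow back in; uplift u satisfies ρ_ice t = ρ_m u.
u = t ρ_ice/ρ_m = 1.21 km × 0.903/3.2 = 0.341 km.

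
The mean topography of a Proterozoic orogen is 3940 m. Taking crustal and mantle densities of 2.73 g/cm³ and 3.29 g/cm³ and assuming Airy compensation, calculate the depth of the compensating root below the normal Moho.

Equating mass per unit area of the two columns: the weight of the topography is balanced by the buoyancy of the root, ρ_c h = (ρ_m − ρ_c) r.
r = h · ρ_c / (ρ_m − ρ_c) = 3940 m × 2.73 / (3.29 − 2.73) = 19200 m.

19200 m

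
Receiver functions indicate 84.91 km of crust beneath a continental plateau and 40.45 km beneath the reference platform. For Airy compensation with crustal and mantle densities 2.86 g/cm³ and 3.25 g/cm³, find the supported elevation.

Excess crust Δ = 84.91 km − 40.45 km = 44.46 km, split between elevation h and root r with h + r = Δ.
Airy balance ρ_c h = (ρ_m − ρ_c) r gives r = h ρ_c/(ρ_m − ρ_c), so h (1 + ρ_c/(ρ_m − ρ_c)) = Δ, i.e. h = Δ (ρ_m − ρ_c)/ρ_m.
h = 44.46 km × 0.39/3.25 = 5.34 km.

5.34 km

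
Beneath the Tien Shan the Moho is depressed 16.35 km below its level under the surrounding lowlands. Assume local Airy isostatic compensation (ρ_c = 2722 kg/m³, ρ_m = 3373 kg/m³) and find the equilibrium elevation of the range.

Isostatic balance requires: ρ_c h = (ρ_m − ρ_c) r.
h = r (ρ_m − ρ_c) / ρ_c = 16.35 km × (3373 − 2722) / 2722 = 3.91 km.

3.91 km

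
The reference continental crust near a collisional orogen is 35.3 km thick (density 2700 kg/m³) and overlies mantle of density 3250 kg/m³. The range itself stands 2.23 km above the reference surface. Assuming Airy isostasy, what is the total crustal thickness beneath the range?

Root depth r = h ρ_c / (ρ_m − ρ_c) = 2.23 km × 2700 / 550 = 10.95 km.
Total thickness = T + h + r = 35.3 km + 2.23 km + 10.95 km = 48.5 km.

48.5 km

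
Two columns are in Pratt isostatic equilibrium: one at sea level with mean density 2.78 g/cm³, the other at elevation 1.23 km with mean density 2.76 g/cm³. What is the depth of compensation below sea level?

170 km

ρ_ref D = ρ (D + h) → D (ρ_ref − ρ) = ρ h.
D = ρ h/(ρ_ref − ρ) = 2.76 × 1.23 km/(2.78 − 2.76) = 170 km.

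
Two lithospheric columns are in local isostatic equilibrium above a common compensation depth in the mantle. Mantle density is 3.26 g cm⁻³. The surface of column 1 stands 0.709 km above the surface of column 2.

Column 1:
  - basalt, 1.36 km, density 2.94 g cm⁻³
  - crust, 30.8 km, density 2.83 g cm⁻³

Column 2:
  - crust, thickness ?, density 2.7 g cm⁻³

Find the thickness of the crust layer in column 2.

20.3 km

Take the compensation level at the base of the deeper column (depth z_c below the surface of column 1) and equate Σ ρ_i t_i down to z_c; mantle fills any gap and the z_c terms cancel.
Column 1: 1.36×2.94 + 30.8×2.83 + (z_c − 32.16)×3.26
Column 2: 0.709×0 + x×2.7 + (z_c − 0.709 − 0 − x)×3.26
The z_c×3.26 term appears on both sides and cancels. Collect the known terms of each column as K = Σ(ρt)_known − 3.26 × (depth of known layers): K_1 = 91.1624 − 3.26×32.16 = −13.6792; K_2 = 0 − 3.26×(0.709 + 0) = −2.31134.
Balance: K_1 = K_2 − x×(3.26 − 2.7), so x = (K_2 − K_1)/(3.26 − 2.7) = 11.3679/0.56 = 20.3 km.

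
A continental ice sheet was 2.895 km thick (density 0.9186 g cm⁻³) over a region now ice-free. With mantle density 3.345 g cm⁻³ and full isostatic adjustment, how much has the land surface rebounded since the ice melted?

0.795 km

Removing the load lets mantle flow back in; uplift u satisfies ρ_ice t = ρ_m u.
u = t ρ_ice/ρ_m = 2.895 km × 0.9186/3.345 = 0.795 km.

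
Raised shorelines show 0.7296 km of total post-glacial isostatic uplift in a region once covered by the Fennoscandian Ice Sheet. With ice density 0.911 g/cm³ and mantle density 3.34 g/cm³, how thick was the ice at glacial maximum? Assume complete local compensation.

u = t ρ_ice/ρ_m → t = u ρ_m/ρ_ice = 0.7296 km × 3.34/0.911 = 2.67 km.

2.67 km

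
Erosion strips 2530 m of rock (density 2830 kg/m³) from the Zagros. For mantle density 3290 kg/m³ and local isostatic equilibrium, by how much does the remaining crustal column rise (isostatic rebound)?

Unloading: uplift u = e ρ_c/ρ_m = 2530 m × 2830/3290 = 2180 m.

2180 m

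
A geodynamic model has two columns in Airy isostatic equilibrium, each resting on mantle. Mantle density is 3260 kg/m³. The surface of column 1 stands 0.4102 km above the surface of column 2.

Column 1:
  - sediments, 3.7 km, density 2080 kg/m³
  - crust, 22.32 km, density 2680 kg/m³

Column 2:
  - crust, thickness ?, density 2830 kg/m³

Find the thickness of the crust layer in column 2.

37.1 km

Take the compensation level at the base of the deeper column (depth z_c below the surface of column 1) and equate Σ ρ_i t_i down to z_c; mantle fills any gap and the z_c terms cancel.
Column 1: 3.7×2080 + 22.32×2680 + (z_c − 26.02)×3260
Column 2: 0.4102×0 + x×2830 + (z_c − 0.4102 − 0 − x)×3260
The z_c×3260 term appears on both sides and cancels. Collect the known terms of each column as K = Σ(ρt)_known − 3260 × (depth of known layers): K_1 = 67513.6 − 3260×26.02 = −17311.6; K_2 = 0 − 3260×(0.4102 + 0) = −1337.252.
Balance: K_1 = K_2 − x×(3260 − 2830), so x = (K_2 − K_1)/(3260 − 2830) = 15974.3/430 = 37.1 km.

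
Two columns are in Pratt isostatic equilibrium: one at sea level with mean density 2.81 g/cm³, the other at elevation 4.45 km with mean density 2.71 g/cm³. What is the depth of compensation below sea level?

121 km

ρ_ref D = ρ (D + h) → D (ρ_ref − ρ) = ρ h.
D = ρ h/(ρ_ref − ρ) = 2.71 × 4.45 km/(2.81 − 2.71) = 121 km.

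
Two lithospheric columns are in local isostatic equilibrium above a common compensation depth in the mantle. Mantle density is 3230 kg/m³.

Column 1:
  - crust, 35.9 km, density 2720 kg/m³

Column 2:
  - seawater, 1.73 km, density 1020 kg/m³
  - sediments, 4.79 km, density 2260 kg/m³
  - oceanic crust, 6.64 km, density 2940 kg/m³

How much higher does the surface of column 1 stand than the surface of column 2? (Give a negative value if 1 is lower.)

2.45 km

For any compensation level in the mantle, the mantle terms cancel and isostasy reduces to e = (Σt_1 − Σt_2) − (Σ(ρt)_1 − Σ(ρt)_2) / ρ_m.
Σt_1 = 35.9 km; Σt_2 = 13.16 km; Σ(ρt)_1 = 97648; Σ(ρt)_2 = 32111.6 (in km·kg/m³).
e = (35.9 − 13.16) − (97648 − 32111.6) / 3230 = 2.45 km.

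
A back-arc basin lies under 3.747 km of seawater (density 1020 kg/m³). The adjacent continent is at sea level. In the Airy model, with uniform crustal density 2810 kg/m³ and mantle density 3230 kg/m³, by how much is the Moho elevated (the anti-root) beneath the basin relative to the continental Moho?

Balancing pressure at the compensation depth: replacing crust with seawater at the top is compensated by replacing crust with mantle at the base: d (ρ_c − ρ_w) = a (ρ_m − ρ_c).
a = d (ρ_c − ρ_w)/(ρ_m − ρ_c) = 3.747 km × 1790/420 = 16 km.

16 km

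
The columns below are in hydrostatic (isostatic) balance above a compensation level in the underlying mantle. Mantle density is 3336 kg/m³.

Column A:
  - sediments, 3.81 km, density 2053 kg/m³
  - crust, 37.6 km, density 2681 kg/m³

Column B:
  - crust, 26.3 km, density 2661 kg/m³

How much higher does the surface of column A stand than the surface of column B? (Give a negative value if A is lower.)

3.53 km

For any compensation level in the mantle, the mantle terms cancel and isostasy reduces to e = (Σt_A − Σt_B) − (Σ(ρt)_A − Σ(ρt)_B) / ρ_m.
Σt_A = 41.41 km; Σt_B = 26.3 km; Σ(ρt)_A = 108627.53; Σ(ρt)_B = 69984.3 (in km·kg/m³).
e = (41.41 − 26.3) − (108627.53 − 69984.3) / 3336 = 3.53 km.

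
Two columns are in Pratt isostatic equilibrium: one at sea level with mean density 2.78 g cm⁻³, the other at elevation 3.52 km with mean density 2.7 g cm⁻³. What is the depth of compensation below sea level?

119 km

ρ_ref D = ρ (D + h) → D (ρ_ref − ρ) = ρ h.
D = ρ h/(ρ_ref − ρ) = 2.7 × 3.52 km/(2.78 − 2.7) = 119 km.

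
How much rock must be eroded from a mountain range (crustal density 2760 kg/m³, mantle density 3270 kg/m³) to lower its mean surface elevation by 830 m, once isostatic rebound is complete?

Net drop Δ = e − u = e − e ρ_c/ρ_m = e (ρ_m − ρ_c)/ρ_m.
e = Δ ρ_m/(ρ_m − ρ_c) = 830 m × 3270/510 = 5320 m.

5320 m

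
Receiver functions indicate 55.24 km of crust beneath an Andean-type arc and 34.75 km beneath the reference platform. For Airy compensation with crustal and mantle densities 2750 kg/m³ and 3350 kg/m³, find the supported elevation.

3.67 km

Excess crust Δ = 55.24 km − 34.75 km = 20.49 km, split between elevation h and root r with h + r = Δ.
Airy balance ρ_c h = (ρ_m − ρ_c) r gives r = h ρ_c/(ρ_m − ρ_c), so h (1 + ρ_c/(ρ_m − ρ_c)) = Δ, i.e. h = Δ (ρ_m − ρ_c)/ρ_m.
h = 20.49 km × 600/3350 = 3.67 km.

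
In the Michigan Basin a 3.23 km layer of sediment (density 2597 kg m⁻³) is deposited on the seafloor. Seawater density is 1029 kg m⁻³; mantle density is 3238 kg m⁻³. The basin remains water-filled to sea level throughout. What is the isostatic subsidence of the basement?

Submarine loading: the sediment displaces seawater, and the subsidence is in turn flooded, so s (ρ_m − ρ_w) = t (ρ_sed − ρ_w).
s = 3.23 km × (2597 − 1029) / (3238 − 1029) = 2.29 km.

2.29 km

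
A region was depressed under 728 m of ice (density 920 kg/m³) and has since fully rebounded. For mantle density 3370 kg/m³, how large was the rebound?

Removing the load lets mantle flow back in; uplift u satisfies ρ_ice t = ρ_m u.
u = t ρ_ice/ρ_m = 728 m × 920/3370 = 199 m.

199 m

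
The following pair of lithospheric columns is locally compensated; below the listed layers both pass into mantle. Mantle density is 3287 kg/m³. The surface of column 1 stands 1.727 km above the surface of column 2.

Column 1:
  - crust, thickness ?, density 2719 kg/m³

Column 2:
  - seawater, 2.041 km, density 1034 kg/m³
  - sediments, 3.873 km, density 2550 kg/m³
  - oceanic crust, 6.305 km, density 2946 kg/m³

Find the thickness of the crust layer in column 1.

Take the compensation level at the base of the deeper column (depth z_c below the surface of column 1) and equate Σ ρ_i t_i down to z_c; mantle fills any gap and the z_c terms cancel.
Column 1: x×2719 + (z_c − 0 − x)×3287
Column 2: 1.727×0 + 2.041×1034 + 3.873×2550 + 6.305×2946 + (z_c − 1.727 − 12.219)×3287
The z_c×3287 term appears on both sides and cancels. Collect the known terms of each column as K = Σ(ρt)_known − 3287 × (depth of known layers): K_1 = 0 − 3287×0 = 0; K_2 = 30561.074 − 3287×(1.727 + 12.219) = −15279.428.
Balance: K_1 − x×(3287 − 2719) = K_2, so x = (K_1 − K_2)/(3287 − 2719) = 15279.4/568 = 26.9 km.

26.9 km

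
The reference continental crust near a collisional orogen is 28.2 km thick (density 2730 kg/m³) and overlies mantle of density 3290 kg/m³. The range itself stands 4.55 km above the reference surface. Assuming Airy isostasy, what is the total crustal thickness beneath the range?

54.9 km

Root depth r = h ρ_c / (ρ_m − ρ_c) = 4.55 km × 2730 / 560 = 22.18 km.
Total thickness = T + h + r = 28.2 km + 4.55 km + 22.18 km = 54.9 km.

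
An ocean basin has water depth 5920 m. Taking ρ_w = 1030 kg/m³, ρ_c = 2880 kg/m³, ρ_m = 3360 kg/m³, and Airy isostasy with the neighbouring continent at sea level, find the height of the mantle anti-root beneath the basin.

22800 m

By Archimedes' principle applied to the lithosphere: replacing crust with seawater at the top is compensated by replacing crust with mantle at the base: d (ρ_c − ρ_w) = a (ρ_m − ρ_c).
a = d (ρ_c − ρ_w)/(ρ_m − ρ_c) = 5920 m × 1850/480 = 22800 m.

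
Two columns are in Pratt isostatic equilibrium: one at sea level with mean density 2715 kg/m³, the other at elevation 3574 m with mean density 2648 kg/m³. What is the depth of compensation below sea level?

141000 m

ρ_ref D = ρ (D + h) → D (ρ_ref − ρ) = ρ h.
D = ρ h/(ρ_ref − ρ) = 2648 × 3574 m/(2715 − 2648) = 141000 m.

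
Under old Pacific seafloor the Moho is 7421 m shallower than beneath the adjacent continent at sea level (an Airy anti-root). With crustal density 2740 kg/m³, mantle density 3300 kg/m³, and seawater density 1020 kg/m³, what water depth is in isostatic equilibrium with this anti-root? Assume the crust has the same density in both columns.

Replacing a thickness d of crust by seawater at the top must be balanced by replacing crust with mantle at the base: d (ρ_c − ρ_w) = a (ρ_m − ρ_c).
d = a (ρ_m − ρ_c)/(ρ_c − ρ_w) = 7421 m × 560/1720 = 2420 m.

2420 m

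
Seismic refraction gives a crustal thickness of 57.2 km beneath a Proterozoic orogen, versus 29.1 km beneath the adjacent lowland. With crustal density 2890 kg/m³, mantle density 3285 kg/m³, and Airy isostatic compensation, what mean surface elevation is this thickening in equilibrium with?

3.38 km

Excess crust Δ = 57.2 km − 29.1 km = 28.1 km, split between elevation h and root r with h + r = Δ.
Airy balance ρ_c h = (ρ_m − ρ_c) r gives r = h ρ_c/(ρ_m − ρ_c), so h (1 + ρ_c/(ρ_m − ρ_c)) = Δ, i.e. h = Δ (ρ_m − ρ_c)/ρ_m.
h = 28.1 km × 395/3285 = 3.38 km.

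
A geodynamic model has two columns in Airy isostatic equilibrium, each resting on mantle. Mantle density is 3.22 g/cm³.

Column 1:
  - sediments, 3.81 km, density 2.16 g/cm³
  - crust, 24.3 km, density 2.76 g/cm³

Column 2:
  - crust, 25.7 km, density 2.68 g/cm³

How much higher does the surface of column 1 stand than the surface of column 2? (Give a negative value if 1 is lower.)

For any compensation level in the mantle, the mantle terms cancel and isostasy reduces to e = (Σt_1 − Σt_2) − (Σ(ρt)_1 − Σ(ρt)_2) / ρ_m.
Σt_1 = 28.11 km; Σt_2 = 25.7 km; Σ(ρt)_1 = 75.2976; Σ(ρt)_2 = 68.876 (in km·g/cm³).
e = (28.11 − 25.7) − (75.2976 − 68.876) / 3.22 = 0.416 km.

0.416 km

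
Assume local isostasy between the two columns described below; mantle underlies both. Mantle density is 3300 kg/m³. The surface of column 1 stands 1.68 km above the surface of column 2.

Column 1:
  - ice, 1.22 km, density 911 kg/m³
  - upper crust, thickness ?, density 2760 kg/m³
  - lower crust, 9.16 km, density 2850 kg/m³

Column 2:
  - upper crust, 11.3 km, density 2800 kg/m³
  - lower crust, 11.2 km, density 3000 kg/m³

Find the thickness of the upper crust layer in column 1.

13.9 km

Take the compensation level at the base of the deeper column (depth z_c below the surface of column 1) and equate Σ ρ_i t_i down to z_c; mantle fills any gap and the z_c terms cancel.
Column 1: 1.22×911 + x×2760 + 9.16×2850 + (z_c − 10.38 − x)×3300
Column 2: 1.68×0 + 11.3×2800 + 11.2×3000 + (z_c − 1.68 − 22.5)×3300
The z_c×3300 term appears on both sides and cancels. Collect the known terms of each column as K = Σ(ρt)_known − 3300 × (depth of known layers): K_1 = 27217.42 − 3300×10.38 = −7036.58; K_2 = 65240 − 3300×(1.68 + 22.5) = −14554.
Balance: K_1 − x×(3300 − 2760) = K_2, so x = (K_1 − K_2)/(3300 − 2760) = 7517.42/540 = 13.9 km.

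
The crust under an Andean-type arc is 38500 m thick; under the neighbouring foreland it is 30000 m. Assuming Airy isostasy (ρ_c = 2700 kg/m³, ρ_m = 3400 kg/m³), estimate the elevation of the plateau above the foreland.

1750 m

Excess crust Δ = 38500 m − 30000 m = 8500 m, split between elevation h and root r with h + r = Δ.
Airy balance ρ_c h = (ρ_m − ρ_c) r gives r = h ρ_c/(ρ_m − ρ_c), so h (1 + ρ_c/(ρ_m − ρ_c)) = Δ, i.e. h = Δ (ρ_m − ρ_c)/ρ_m.
h = 8500 m × 700/3400 = 1750 m.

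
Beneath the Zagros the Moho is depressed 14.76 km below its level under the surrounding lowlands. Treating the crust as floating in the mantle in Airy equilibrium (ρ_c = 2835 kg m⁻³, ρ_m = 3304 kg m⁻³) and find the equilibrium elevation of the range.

For local isostatic compensation: ρ_c h = (ρ_m − ρ_c) r.
h = r (ρ_m − ρ_c) / ρ_c = 14.76 km × (3304 − 2835) / 2835 = 2.44 km.

2.44 km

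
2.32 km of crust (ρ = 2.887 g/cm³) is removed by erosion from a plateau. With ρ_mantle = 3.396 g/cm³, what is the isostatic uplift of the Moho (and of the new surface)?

1.97 km

Unloading: uplift u = e ρ_c/ρ_m = 2.32 km × 2.887/3.396 = 1.97 km.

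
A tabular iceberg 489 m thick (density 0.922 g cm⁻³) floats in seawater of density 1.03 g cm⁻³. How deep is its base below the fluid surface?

438 m

Draft d = t ρ_obj/ρ_fluid = 489 m × 0.922/1.03 = 438 m.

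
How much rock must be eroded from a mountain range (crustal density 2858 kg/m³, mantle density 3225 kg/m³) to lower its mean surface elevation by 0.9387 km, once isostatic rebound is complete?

8.25 km

Net drop Δ = e − u = e − e ρ_c/ρ_m = e (ρ_m − ρ_c)/ρ_m.
e = Δ ρ_m/(ρ_m − ρ_c) = 0.9387 km × 3225/367 = 8.25 km.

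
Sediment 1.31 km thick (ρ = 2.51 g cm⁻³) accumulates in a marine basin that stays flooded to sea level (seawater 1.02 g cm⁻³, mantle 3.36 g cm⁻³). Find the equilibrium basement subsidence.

0.834 km

Submarine loading: the sediment displaces seawater, and the subsidence is in turn flooded, so s (ρ_m − ρ_w) = t (ρ_sed − ρ_w).
s = 1.31 km × (2.51 − 1.02) / (3.36 − 1.02) = 0.834 km.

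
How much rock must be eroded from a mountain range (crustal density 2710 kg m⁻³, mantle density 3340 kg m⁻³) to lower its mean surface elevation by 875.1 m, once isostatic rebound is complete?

4640 m

Net drop Δ = e − u = e − e ρ_c/ρ_m = e (ρ_m − ρ_c)/ρ_m.
e = Δ ρ_m/(ρ_m − ρ_c) = 875.1 m × 3340/630 = 4640 m.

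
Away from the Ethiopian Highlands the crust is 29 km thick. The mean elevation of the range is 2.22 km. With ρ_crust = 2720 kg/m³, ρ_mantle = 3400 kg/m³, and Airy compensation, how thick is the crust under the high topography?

Root depth r = h ρ_c / (ρ_m − ρ_c) = 2.22 km × 2720 / 680 = 8.88 km.
Total thickness = T + h + r = 29 km + 2.22 km + 8.88 km = 40.1 km.

40.1 km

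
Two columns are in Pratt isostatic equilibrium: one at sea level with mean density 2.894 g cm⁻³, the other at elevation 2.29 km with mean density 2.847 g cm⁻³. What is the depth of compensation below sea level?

ρ_ref D = ρ (D + h) → D (ρ_ref − ρ) = ρ h.
D = ρ h/(ρ_ref − ρ) = 2.847 × 2.29 km/(2.894 − 2.847) = 139 km.

139 km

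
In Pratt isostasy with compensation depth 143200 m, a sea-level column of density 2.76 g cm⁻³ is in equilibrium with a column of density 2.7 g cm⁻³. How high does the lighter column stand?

3180 m

ρ_ref D = ρ (D + h) → h = D (ρ_ref − ρ)/ρ.
h = 143200 m × (2.76 − 2.7)/2.7 = 3180 m.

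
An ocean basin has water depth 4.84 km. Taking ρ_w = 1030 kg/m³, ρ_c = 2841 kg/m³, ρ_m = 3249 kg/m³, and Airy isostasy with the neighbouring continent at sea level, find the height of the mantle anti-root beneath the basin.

By Archimedes' principle applied to the lithosphere: replacing crust with seawater at the top is compensated by replacing crust with mantle at the base: d (ρ_c − ρ_w) = a (ρ_m − ρ_c).
a = d (ρ_c − ρ_w)/(ρ_m − ρ_c) = 4.84 km × 1811/408 = 21.5 km.

21.5 km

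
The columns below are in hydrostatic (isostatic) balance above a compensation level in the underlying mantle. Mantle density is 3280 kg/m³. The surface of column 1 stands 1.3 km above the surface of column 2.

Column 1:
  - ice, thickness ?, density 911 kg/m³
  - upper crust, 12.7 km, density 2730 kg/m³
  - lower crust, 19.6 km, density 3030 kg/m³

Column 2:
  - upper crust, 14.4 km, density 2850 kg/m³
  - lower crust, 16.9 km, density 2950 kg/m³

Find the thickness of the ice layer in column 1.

1.75 km

Take the compensation level at the base of the deeper column (depth z_c below the surface of column 1) and equate Σ ρ_i t_i down to z_c; mantle fills any gap and the z_c terms cancel.
Column 1: x×911 + 12.7×2730 + 19.6×3030 + (z_c − 32.3 − x)×3280
Column 2: 1.3×0 + 14.4×2850 + 16.9×2950 + (z_c − 1.3 − 31.3)×3280
The z_c×3280 term appears on both sides and cancels. Collect the known terms of each column as K = Σ(ρt)_known − 3280 × (depth of known layers): K_1 = 94059 − 3280×32.3 = −11885; K_2 = 90895 − 3280×(1.3 + 31.3) = −16033.
Balance: K_1 − x×(3280 − 911) = K_2, so x = (K_1 − K_2)/(3280 − 911) = 4148/2369 = 1.75 km.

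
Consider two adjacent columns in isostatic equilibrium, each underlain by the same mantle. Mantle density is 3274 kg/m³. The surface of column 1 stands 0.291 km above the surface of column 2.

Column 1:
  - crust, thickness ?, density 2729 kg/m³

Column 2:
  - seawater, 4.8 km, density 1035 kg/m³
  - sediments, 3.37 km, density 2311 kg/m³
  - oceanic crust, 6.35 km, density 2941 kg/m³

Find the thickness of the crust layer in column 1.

Take the compensation level at the base of the deeper column (depth z_c below the surface of column 1) and equate Σ ρ_i t_i down to z_c; mantle fills any gap and the z_c terms cancel.
Column 1: x×2729 + (z_c − 0 − x)×3274
Column 2: 0.291×0 + 4.8×1035 + 3.37×2311 + 6.35×2941 + (z_c − 0.291 − 14.52)×3274
The z_c×3274 term appears on both sides and cancels. Collect the known terms of each column as K = Σ(ρt)_known − 3274 × (depth of known layers): K_1 = 0 − 3274×0 = 0; K_2 = 31431.42 − 3274×(0.291 + 14.52) = −17059.794.
Balance: K_1 − x×(3274 − 2729) = K_2, so x = (K_1 − K_2)/(3274 − 2729) = 17059.8/545 = 31.3 km.

31.3 km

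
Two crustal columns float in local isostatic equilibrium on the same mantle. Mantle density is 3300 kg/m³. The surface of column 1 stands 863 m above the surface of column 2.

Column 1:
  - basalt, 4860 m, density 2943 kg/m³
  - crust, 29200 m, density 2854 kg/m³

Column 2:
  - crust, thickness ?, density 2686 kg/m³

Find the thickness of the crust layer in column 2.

Take the compensation level at the base of the deeper column (depth z_c below the surface of column 1) and equate Σ ρ_i t_i down to z_c; mantle fills any gap and the z_c terms cancel.
Column 1: 4860×2943 + 29200×2854 + (z_c − 34060)×3300
Column 2: 863×0 + x×2686 + (z_c − 863 − 0 − x)×3300
The z_c×3300 term appears on both sides and cancels. Collect the known terms of each column as K = Σ(ρt)_known − 3300 × (depth of known layers): K_1 = 97639780 − 3300×34060 = −14758220; K_2 = 0 − 3300×(863 + 0) = −2847900.
Balance: K_1 = K_2 − x×(3300 − 2686), so x = (K_2 − K_1)/(3300 − 2686) = 11910300/614 = 19400 m.

19400 m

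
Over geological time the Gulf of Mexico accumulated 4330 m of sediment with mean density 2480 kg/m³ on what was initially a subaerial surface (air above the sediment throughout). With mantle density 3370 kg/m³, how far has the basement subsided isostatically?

3190 m

Subaerial load: s = t ρ_sed / ρ_m = 4330 m × 2480/3370 = 3190 m.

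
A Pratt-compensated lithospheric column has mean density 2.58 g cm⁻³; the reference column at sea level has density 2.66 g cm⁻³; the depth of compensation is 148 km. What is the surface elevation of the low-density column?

4.59 km

ρ_ref D = ρ (D + h) → h = D (ρ_ref − ρ)/ρ.
h = 148 km × (2.66 − 2.58)/2.58 = 4.59 km.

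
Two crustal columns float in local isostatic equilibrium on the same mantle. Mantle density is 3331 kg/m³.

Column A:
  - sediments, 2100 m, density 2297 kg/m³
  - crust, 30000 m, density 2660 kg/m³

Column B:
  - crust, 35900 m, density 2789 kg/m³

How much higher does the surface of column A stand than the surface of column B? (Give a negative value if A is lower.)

For any compensation level in the mantle, the mantle terms cancel and isostasy reduces to e = (Σt_A − Σt_B) − (Σ(ρt)_A − Σ(ρt)_B) / ρ_m.
Σt_A = 32100 m; Σt_B = 35900 m; Σ(ρt)_A = 84623700; Σ(ρt)_B = 100125100 (in m·kg/m³).
e = (32100 − 35900) − (84623700 − 100125100) / 3331 = 854 m.

854 m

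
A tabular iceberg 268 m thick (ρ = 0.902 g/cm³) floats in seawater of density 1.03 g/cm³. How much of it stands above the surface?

Floating equilibrium: submerged depth d = t ρ_obj/ρ_fluid = 268 m × 0.902/1.03 = 234.7 m.
Freeboard = t − d = 268 m − 234.7 m = 33.3 m.

33.3 m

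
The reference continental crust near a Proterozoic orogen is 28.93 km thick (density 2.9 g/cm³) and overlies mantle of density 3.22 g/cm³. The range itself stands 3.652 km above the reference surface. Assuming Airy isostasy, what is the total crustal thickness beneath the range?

Root depth r = h ρ_c / (ρ_m − ρ_c) = 3.652 km × 2.9 / 0.32 = 33.1 km.
Total thickness = T + h + r = 28.93 km + 3.652 km + 33.1 km = 65.7 km.

65.7 km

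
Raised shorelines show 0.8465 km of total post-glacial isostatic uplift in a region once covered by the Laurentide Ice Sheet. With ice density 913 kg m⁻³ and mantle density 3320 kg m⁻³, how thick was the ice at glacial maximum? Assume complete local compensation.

u = t ρ_ice/ρ_m → t = u ρ_m/ρ_ice = 0.8465 km × 3320/913 = 3.08 km.

3.08 km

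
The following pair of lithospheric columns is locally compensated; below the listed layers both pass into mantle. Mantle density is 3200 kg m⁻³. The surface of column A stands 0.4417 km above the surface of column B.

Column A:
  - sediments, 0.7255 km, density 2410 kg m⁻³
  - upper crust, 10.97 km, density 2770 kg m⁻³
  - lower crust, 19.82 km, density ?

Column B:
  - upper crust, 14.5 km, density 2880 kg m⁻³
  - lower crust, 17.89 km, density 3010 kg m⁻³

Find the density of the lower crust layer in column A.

Take the compensation level at the base of the deeper column (depth z_c below the surface of column A) and equate Σ ρ_i t_i down to z_c; mantle fills any gap and the z_c terms cancel.
Column A: 0.7255×2410 + 10.97×2770 + 19.82×ρ + (z_c − 31.5155)×3200
Column B: 0.4417×0 + 14.5×2880 + 17.89×3010 + (z_c − 0.4417 − 32.39)×3200
The z_c×3200 term appears on both sides and cancels. Collect the known terms of each column as K = Σ(ρt)_known − 3200 × (depth of known layers): K_A = 32135.355 − 3200×31.5155 = −68714.245; K_B = 95608.9 − 3200×(0.4417 + 32.39) = −9452.54.
Balance: K_A + 19.82×ρ = K_B, so ρ = (K_B − K_A)/19.82 = 59261.7/19.82 = 2990 kg m⁻³.

2990 kg m⁻³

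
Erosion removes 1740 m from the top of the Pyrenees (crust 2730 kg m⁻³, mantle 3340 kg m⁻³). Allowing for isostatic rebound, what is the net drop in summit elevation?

318 m

Rebound u = e ρ_c/ρ_m = 1740 m × 2730/3340 = 1422 m.
Net surface drop = e − u = 1740 m − 1422 m = e (ρ_m − ρ_c)/ρ_m = 318 m.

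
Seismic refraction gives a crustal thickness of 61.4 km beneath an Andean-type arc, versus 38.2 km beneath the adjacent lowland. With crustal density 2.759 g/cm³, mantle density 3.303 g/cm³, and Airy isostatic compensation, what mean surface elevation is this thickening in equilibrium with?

Excess crust Δ = 61.4 km − 38.2 km = 23.2 km, split between elevation h and root r with h + r = Δ.
Airy balance ρ_c h = (ρ_m − ρ_c) r gives r = h ρ_c/(ρ_m − ρ_c), so h (1 + ρ_c/(ρ_m − ρ_c)) = Δ, i.e. h = Δ (ρ_m − ρ_c)/ρ_m.
h = 23.2 km × 0.544/3.303 = 3.82 km.

3.82 km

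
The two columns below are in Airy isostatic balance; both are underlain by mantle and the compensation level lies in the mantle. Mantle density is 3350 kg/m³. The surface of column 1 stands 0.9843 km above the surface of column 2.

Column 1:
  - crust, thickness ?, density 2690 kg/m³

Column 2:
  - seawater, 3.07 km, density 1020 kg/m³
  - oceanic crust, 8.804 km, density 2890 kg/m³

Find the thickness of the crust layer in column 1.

Take the compensation level at the base of the deeper column (depth z_c below the surface of column 1) and equate Σ ρ_i t_i down to z_c; mantle fills any gap and the z_c terms cancel.
Column 1: x×2690 + (z_c − 0 − x)×3350
Column 2: 0.9843×0 + 3.07×1020 + 8.804×2890 + (z_c − 0.9843 − 11.874)×3350
The z_c×3350 term appears on both sides and cancels. Collect the known terms of each column as K = Σ(ρt)_known − 3350 × (depth of known layers): K_1 = 0 − 3350×0 = 0; K_2 = 28574.96 − 3350×(0.9843 + 11.874) = −14500.345.
Balance: K_1 − x×(3350 − 2690) = K_2, so x = (K_1 − K_2)/(3350 − 2690) = 14500.3/660 = 22 km.

22 km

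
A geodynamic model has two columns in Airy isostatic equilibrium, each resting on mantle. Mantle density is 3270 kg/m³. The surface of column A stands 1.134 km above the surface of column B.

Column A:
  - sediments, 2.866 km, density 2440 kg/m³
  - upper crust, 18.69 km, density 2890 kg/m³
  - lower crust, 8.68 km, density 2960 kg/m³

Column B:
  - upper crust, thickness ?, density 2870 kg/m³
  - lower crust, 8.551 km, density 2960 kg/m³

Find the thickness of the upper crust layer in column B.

14.5 km

Take the compensation level at the base of the deeper column (depth z_c below the surface of column A) and equate Σ ρ_i t_i down to z_c; mantle fills any gap and the z_c terms cancel.
Column A: 2.866×2440 + 18.69×2890 + 8.68×2960 + (z_c − 30.236)×3270
Column B: 1.134×0 + x×2870 + 8.551×2960 + (z_c − 1.134 − 8.551 − x)×3270
The z_c×3270 term appears on both sides and cancels. Collect the known terms of each column as K = Σ(ρt)_known − 3270 × (depth of known layers): K_A = 86699.94 − 3270×30.236 = −12171.78; K_B = 25310.96 − 3270×(1.134 + 8.551) = −6358.99.
Balance: K_A = K_B − x×(3270 − 2870), so x = (K_B − K_A)/(3270 − 2870) = 5812.79/400 = 14.5 km.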